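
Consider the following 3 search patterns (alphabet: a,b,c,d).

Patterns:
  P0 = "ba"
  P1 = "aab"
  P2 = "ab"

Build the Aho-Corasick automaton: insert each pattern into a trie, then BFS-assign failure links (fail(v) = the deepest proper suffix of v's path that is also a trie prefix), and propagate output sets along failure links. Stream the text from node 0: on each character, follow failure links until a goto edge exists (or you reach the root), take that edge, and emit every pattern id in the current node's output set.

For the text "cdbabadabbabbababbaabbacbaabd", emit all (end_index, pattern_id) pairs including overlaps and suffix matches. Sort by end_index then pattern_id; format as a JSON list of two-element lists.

Build automaton:
Trie nodes:
  n0 'ε': a→3 b→1
  n1 'b': a→2
  n2 'ba': ·  [P0 ends]
  n3 'a': a→4 b→6
  n4 'aa': b→5
  n5 'aab': ·  [P1 ends]
  n6 'ab': ·  [P2 ends]

Failure links (BFS by depth):
  n1('b'): parent n0 fail=0; on 'b' 0 → fail=0;  out ∅∪∅=∅
  n3('a'): parent n0 fail=0; on 'a' 0 → fail=0;  out ∅∪∅=∅
  n2('ba'): parent n1 fail=0; on 'a' 0 → fail=3;  out {0}∪∅={0}
  n4('aa'): parent n3 fail=0; on 'a' 0 → fail=3;  out ∅∪∅=∅
  n6('ab'): parent n3 fail=0; on 'b' 0 → fail=1;  out {2}∪∅={2}
  n5('aab'): parent n4 fail=3; on 'b' 3 → fail=6;  out {1}∪{2}={1,2}

Scan:
[0] read 'c'  n0⇒n0
[1] read 'd'  n0⇒n0
[2] read 'b'  n0⇒n1
[3] read 'a'  n1⇒n2  ** P0@[2:3]
[4] read 'b'  n2⇒n6 (fail-walked)  ** P2@[3:4]
[5] read 'a'  n6⇒n2 (fail-walked)  ** P0@[4:5]
[6] read 'd'  n2⇒n0 (fail-walked)
[7] read 'a'  n0⇒n3
[8] read 'b'  n3⇒n6  ** P2@[7:8]
[9] read 'b'  n6⇒n1 (fail-walked)
[10] read 'a'  n1⇒n2  ** P0@[9:10]
[11] read 'b'  n2⇒n6 (fail-walked)  ** P2@[10:11]
[12] read 'b'  n6⇒n1 (fail-walked)
[13] read 'a'  n1⇒n2  ** P0@[12:13]
[14] read 'b'  n2⇒n6 (fail-walked)  ** P2@[13:14]
[15] read 'a'  n6⇒n2 (fail-walked)  ** P0@[14:15]
[16] read 'b'  n2⇒n6 (fail-walked)  ** P2@[15:16]
[17] read 'b'  n6⇒n1 (fail-walked)
[18] read 'a'  n1⇒n2  ** P0@[17:18]
[19] read 'a'  n2⇒n4 (fail-walked)
[20] read 'b'  n4⇒n5  ** P1@[18:20],P2@[19:20]
[21] read 'b'  n5⇒n1 (fail-walked)
[22] read 'a'  n1⇒n2  ** P0@[21:22]
[23] read 'c'  n2⇒n0 (fail-walked)
[24] read 'b'  n0⇒n1
[25] read 'a'  n1⇒n2  ** P0@[24:25]
[26] read 'a'  n2⇒n4 (fail-walked)
[27] read 'b'  n4⇒n5  ** P1@[25:27],P2@[26:27]
[28] read 'd'  n5⇒n0 (fail-walked)

Matches: [[3,0],[4,2],[5,0],[8,2],[10,0],[11,2],[13,0],[14,2],[15,0],[16,2],[18,0],[20,1],[20,2],[22,0],[25,0],[27,1],[27,2]]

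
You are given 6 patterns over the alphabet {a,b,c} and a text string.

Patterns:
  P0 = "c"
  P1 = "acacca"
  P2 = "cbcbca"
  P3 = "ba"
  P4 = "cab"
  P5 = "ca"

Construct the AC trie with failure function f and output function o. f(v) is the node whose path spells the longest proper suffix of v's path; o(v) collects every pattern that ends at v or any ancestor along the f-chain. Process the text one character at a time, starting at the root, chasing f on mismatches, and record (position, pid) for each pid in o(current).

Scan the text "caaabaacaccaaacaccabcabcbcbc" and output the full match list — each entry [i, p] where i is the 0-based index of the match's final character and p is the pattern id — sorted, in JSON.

Build automaton:
Trie (insert patterns):
  n0 'ε': a→2 b→13 c→1
  n1 'c': a→15 b→8  [P0 ends]
  n2 'a': c→3
  n3 'ac': a→4
  n4 'aca': c→5
  n5 'acac': c→6
  n6 'acacc': a→7
  n7 'acacca': ·  [P1 ends]
  n8 'cb': c→9
  n9 'cbc': b→10
  n10 'cbcb': c→11
  n11 'cbcbc': a→12
  n12 'cbcbca': ·  [P2 ends]
  n13 'b': a→14
  n14 'ba': ·  [P3 ends]
  n15 'ca': b→16  [P5 ends]
  n16 'cab': ·  [P4 ends]

Failure links (BFS by depth):
  n1('c'): parent n0 fail=0; on 'c' 0 → fail=0;  out {0}∪∅={0}
  n2('a'): parent n0 fail=0; on 'a' 0 → fail=0;  out ∅∪∅=∅
  n13('b'): parent n0 fail=0; on 'b' 0 → fail=0;  out ∅∪∅=∅
  n3('ac'): parent n2 fail=0; on 'c' 0 → fail=1;  out ∅∪{0}={0}
  n8('cb'): parent n1 fail=0; on 'b' 0 → fail=13;  out ∅∪∅=∅
  n14('ba'): parent n13 fail=0; on 'a' 0 → fail=2;  out {3}∪∅={3}
  n15('ca'): parent n1 fail=0; on 'a' 0 → fail=2;  out {5}∪∅={5}
  n4('aca'): parent n3 fail=1; on 'a' 1 → fail=15;  out ∅∪{5}={5}
  n9('cbc'): parent n8 fail=13; on 'c' 13→0 → fail=1;  out ∅∪{0}={0}
  n16('cab'): parent n15 fail=2; on 'b' 2→0 → fail=13;  out {4}∪∅={4}
  n5('acac'): parent n4 fail=15; on 'c' 15→2 → fail=3;  out ∅∪{0}={0}
  n10('cbcb'): parent n9 fail=1; on 'b' 1 → fail=8;  out ∅∪∅=∅
  n6('acacc'): parent n5 fail=3; on 'c' 3→1→0 → fail=1;  out ∅∪{0}={0}
  n11('cbcbc'): parent n10 fail=8; on 'c' 8 → fail=9;  out ∅∪{0}={0}
  n7('acacca'): parent n6 fail=1; on 'a' 1 → fail=15;  out {1}∪{5}={1,5}
  n12('cbcbca'): parent n11 fail=9; on 'a' 9→1 → fail=15;  out {2}∪{5}={2,5}

Text stream:
pos 0 'c': at 1  → match P0@[0:0]
pos 1 'a': at 15  → match P5@[0:1]
pos 2 'a': at 2 ·f
pos 3 'a': at 2 ·f
pos 4 'b': at 13 ·f
pos 5 'a': at 14  → match P3@[4:5]
pos 6 'a': at 2 ·f
pos 7 'c': at 3  → match P0@[7:7]
pos 8 'a': at 4  → match P5@[7:8]
pos 9 'c': at 5  → match P0@[9:9]
pos 10 'c': at 6  → match P0@[10:10]
pos 11 'a': at 7  → match P1@[6:11],P5@[10:11]
pos 12 'a': at 2 ·f
pos 13 'a': at 2 ·f
pos 14 'c': at 3  → match P0@[14:14]
pos 15 'a': at 4  → match P5@[14:15]
pos 16 'c': at 5  → match P0@[16:16]
pos 17 'c': at 6  → match P0@[17:17]
pos 18 'a': at 7  → match P1@[13:18],P5@[17:18]
pos 19 'b': at 16 ·f  → match P4@[17:19]
pos 20 'c': at 1 ·f  → match P0@[20:20]
pos 21 'a': at 15  → match P5@[20:21]
pos 22 'b': at 16  → match P4@[20:22]
pos 23 'c': at 1 ·f  → match P0@[23:23]
pos 24 'b': at 8
pos 25 'c': at 9  → match P0@[25:25]
pos 26 'b': at 10
pos 27 'c': at 11  → match P0@[27:27]

Result: [[0,0],[1,5],[5,3],[7,0],[8,5],[9,0],[10,0],[11,1],[11,5],[14,0],[15,5],[16,0],[17,0],[18,1],[18,5],[19,4],[20,0],[21,5],[22,4],[23,0],[25,0],[27,0]]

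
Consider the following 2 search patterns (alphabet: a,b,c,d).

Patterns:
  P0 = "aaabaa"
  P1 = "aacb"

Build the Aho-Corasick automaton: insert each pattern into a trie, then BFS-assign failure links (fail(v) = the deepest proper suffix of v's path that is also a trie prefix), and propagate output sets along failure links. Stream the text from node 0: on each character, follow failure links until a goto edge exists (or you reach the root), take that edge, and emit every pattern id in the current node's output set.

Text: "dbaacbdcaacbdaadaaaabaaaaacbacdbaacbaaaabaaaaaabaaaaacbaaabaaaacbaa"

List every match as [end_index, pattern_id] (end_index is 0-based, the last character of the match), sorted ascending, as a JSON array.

Build automaton:
Trie nodes:
  n0 'ε': a→1
  n1 'a': a→2
  n2 'aa': a→3 c→7
  n3 'aaa': b→4
  n4 'aaab': a→5
  n5 'aaaba': a→6
  n6 'aaabaa': ·  ←P0
  n7 'aac': b→8
  n8 'aacb': ·  ←P1

BFS fail/out derivation:
  n1('a'): parent n0 fail=0; on 'a' 0 → fail=0;  out ∅∪∅=∅
  n2('aa'): parent n1 fail=0; on 'a' 0 → fail=1;  out ∅∪∅=∅
  n3('aaa'): parent n2 fail=1; on 'a' 1 → fail=2;  out ∅∪∅=∅
  n7('aac'): parent n2 fail=1; on 'c' 1→0 → fail=0;  out ∅∪∅=∅
  n4('aaab'): parent n3 fail=2; on 'b' 2→1→0 → fail=0;  out ∅∪∅=∅
  n8('aacb'): parent n7 fail=0; on 'b' 0 → fail=0;  out {1}∪∅={1}
  n5('aaaba'): parent n4 fail=0; on 'a' 0 → fail=1;  out ∅∪∅=∅
  n6('aaabaa'): parent n5 fail=1; on 'a' 1 → fail=2;  out {0}∪∅={0}

Run:
pos 0 'd': at 0
pos 1 'b': at 0
pos 2 'a': at 1
pos 3 'a': at 2
pos 4 'c': at 7
pos 5 'b': at 8  ** P1@[2:5]
pos 6 'd': at 0 (via fail)
pos 7 'c': at 0
pos 8 'a': at 1
pos 9 'a': at 2
pos 10 'c': at 7
pos 11 'b': at 8  ** P1@[8:11]
pos 12 'd': at 0 (via fail)
pos 13 'a': at 1
pos 14 'a': at 2
pos 15 'd': at 0 (via fail)
pos 16 'a': at 1
pos 17 'a': at 2
pos 18 'a': at 3
pos 19 'a': at 3 (via fail)
pos 20 'b': at 4
pos 21 'a': at 5
pos 22 'a': at 6  ** P0@[17:22]
pos 23 'a': at 3 (via fail)
pos 24 'a': at 3 (via fail)
pos 25 'a': at 3 (via fail)
pos 26 'c': at 7 (via fail)
pos 27 'b': at 8  ** P1@[24:27]
pos 28 'a': at 1 (via fail)
pos 29 'c': at 0 (via fail)
pos 30 'd': at 0
pos 31 'b': at 0
pos 32 'a': at 1
pos 33 'a': at 2
pos 34 'c': at 7
pos 35 'b': at 8  ** P1@[32:35]
pos 36 'a': at 1 (via fail)
pos 37 'a': at 2
pos 38 'a': at 3
pos 39 'a': at 3 (via fail)
pos 40 'b': at 4
pos 41 'a': at 5
pos 42 'a': at 6  ** P0@[37:42]
pos 43 'a': at 3 (via fail)
pos 44 'a': at 3 (via fail)
pos 45 'a': at 3 (via fail)
pos 46 'a': at 3 (via fail)
pos 47 'b': at 4
pos 48 'a': at 5
pos 49 'a': at 6  ** P0@[44:49]
pos 50 'a': at 3 (via fail)
pos 51 'a': at 3 (via fail)
pos 52 'a': at 3 (via fail)
pos 53 'c': at 7 (via fail)
pos 54 'b': at 8  ** P1@[51:54]
pos 55 'a': at 1 (via fail)
pos 56 'a': at 2
pos 57 'a': at 3
pos 58 'b': at 4
pos 59 'a': at 5
pos 60 'a': at 6  ** P0@[55:60]
pos 61 'a': at 3 (via fail)
pos 62 'a': at 3 (via fail)
pos 63 'c': at 7 (via fail)
pos 64 'b': at 8  ** P1@[61:64]
pos 65 'a': at 1 (via fail)
pos 66 'a': at 2

Result: [[5,1],[11,1],[22,0],[27,1],[35,1],[42,0],[49,0],[54,1],[60,0],[64,1]]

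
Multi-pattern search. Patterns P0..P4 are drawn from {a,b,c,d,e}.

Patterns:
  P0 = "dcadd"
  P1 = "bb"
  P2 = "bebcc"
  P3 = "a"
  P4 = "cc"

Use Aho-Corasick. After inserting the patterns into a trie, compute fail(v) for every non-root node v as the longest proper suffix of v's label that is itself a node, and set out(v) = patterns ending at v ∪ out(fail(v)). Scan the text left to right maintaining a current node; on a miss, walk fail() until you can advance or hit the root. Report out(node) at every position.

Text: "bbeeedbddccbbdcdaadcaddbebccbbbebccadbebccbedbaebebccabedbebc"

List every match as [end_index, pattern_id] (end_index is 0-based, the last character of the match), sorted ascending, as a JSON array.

Build automaton:
Trie (insert patterns):
  n0 'ε': a→12 b→6 c→13 d→1
  n1 'd': c→2
  n2 'dc': a→3
  n3 'dca': d→4
  n4 'dcad': d→5
  n5 'dcadd': ·  ←P0
  n6 'b': b→7 e→8
  n7 'bb': ·  ←P1
  n8 'be': b→9
  n9 'beb': c→10
  n10 'bebc': c→11
  n11 'bebcc': ·  ←P2
  n12 'a': ·  ←P3
  n13 'c': c→14
  n14 'cc': ·  ←P4

Failure links (BFS by depth):
  n1('d'): parent n0 fail=0; on 'd' 0 → fail=0;  out ∅∪∅=∅
  n6('b'): parent n0 fail=0; on 'b' 0 → fail=0;  out ∅∪∅=∅
  n12('a'): parent n0 fail=0; on 'a' 0 → fail=0;  out {3}∪∅={3}
  n13('c'): parent n0 fail=0; on 'c' 0 → fail=0;  out ∅∪∅=∅
  n2('dc'): parent n1 fail=0; on 'c' 0 → fail=13;  out ∅∪∅=∅
  n7('bb'): parent n6 fail=0; on 'b' 0 → fail=6;  out {1}∪∅={1}
  n8('be'): parent n6 fail=0; on 'e' 0 → fail=0;  out ∅∪∅=∅
  n14('cc'): parent n13 fail=0; on 'c' 0 → fail=13;  out {4}∪∅={4}
  n3('dca'): parent n2 fail=13; on 'a' 13→0 → fail=12;  out ∅∪{3}={3}
  n9('beb'): parent n8 fail=0; on 'b' 0 → fail=6;  out ∅∪∅=∅
  n4('dcad'): parent n3 fail=12; on 'd' 12→0 → fail=1;  out ∅∪∅=∅
  n10('bebc'): parent n9 fail=6; on 'c' 6→0 → fail=13;  out ∅∪∅=∅
  n5('dcadd'): parent n4 fail=1; on 'd' 1→0 → fail=1;  out {0}∪∅={0}
  n11('bebcc'): parent n10 fail=13; on 'c' 13 → fail=14;  out {2}∪{4}={2,4}

Text stream:
pos 0 'b': at 6
pos 1 'b': at 7  → match P1@[0:1]
pos 2 'e': at 8 ·f
pos 3 'e': at 0 ·f
pos 4 'e': at 0
pos 5 'd': at 1
pos 6 'b': at 6 ·f
pos 7 'd': at 1 ·f
pos 8 'd': at 1 ·f
pos 9 'c': at 2
pos 10 'c': at 14 ·f  → match P4@[9:10]
pos 11 'b': at 6 ·f
pos 12 'b': at 7  → match P1@[11:12]
pos 13 'd': at 1 ·f
pos 14 'c': at 2
pos 15 'd': at 1 ·f
pos 16 'a': at 12 ·f  → match P3@[16:16]
pos 17 'a': at 12 ·f  → match P3@[17:17]
pos 18 'd': at 1 ·f
pos 19 'c': at 2
pos 20 'a': at 3  → match P3@[20:20]
pos 21 'd': at 4
pos 22 'd': at 5  → match P0@[18:22]
pos 23 'b': at 6 ·f
pos 24 'e': at 8
pos 25 'b': at 9
pos 26 'c': at 10
pos 27 'c': at 11  → match P2@[23:27],P4@[26:27]
pos 28 'b': at 6 ·f
pos 29 'b': at 7  → match P1@[28:29]
pos 30 'b': at 7 ·f  → match P1@[29:30]
pos 31 'e': at 8 ·f
pos 32 'b': at 9
pos 33 'c': at 10
pos 34 'c': at 11  → match P2@[30:34],P4@[33:34]
pos 35 'a': at 12 ·f  → match P3@[35:35]
pos 36 'd': at 1 ·f
pos 37 'b': at 6 ·f
pos 38 'e': at 8
pos 39 'b': at 9
pos 40 'c': at 10
pos 41 'c': at 11  → match P2@[37:41],P4@[40:41]
pos 42 'b': at 6 ·f
pos 43 'e': at 8
pos 44 'd': at 1 ·f
pos 45 'b': at 6 ·f
pos 46 'a': at 12 ·f  → match P3@[46:46]
pos 47 'e': at 0 ·f
pos 48 'b': at 6
pos 49 'e': at 8
pos 50 'b': at 9
pos 51 'c': at 10
pos 52 'c': at 11  → match P2@[48:52],P4@[51:52]
pos 53 'a': at 12 ·f  → match P3@[53:53]
pos 54 'b': at 6 ·f
pos 55 'e': at 8
pos 56 'd': at 1 ·f
pos 57 'b': at 6 ·f
pos 58 'e': at 8
pos 59 'b': at 9
pos 60 'c': at 10

Result: [[1,1],[10,4],[12,1],[16,3],[17,3],[20,3],[22,0],[27,2],[27,4],[29,1],[30,1],[34,2],[34,4],[35,3],[41,2],[41,4],[46,3],[52,2],[52,4],[53,3]]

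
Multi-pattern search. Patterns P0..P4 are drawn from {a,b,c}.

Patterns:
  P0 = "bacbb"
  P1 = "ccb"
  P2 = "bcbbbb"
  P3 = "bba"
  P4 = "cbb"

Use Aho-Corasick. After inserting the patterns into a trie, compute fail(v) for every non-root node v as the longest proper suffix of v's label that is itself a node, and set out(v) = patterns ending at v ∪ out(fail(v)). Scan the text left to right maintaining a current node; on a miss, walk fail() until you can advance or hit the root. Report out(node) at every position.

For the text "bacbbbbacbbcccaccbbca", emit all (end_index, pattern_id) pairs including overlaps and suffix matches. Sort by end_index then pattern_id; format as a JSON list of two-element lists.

Construct AC machine:
Trie (insert patterns):
  n0 'ε': b→1 c→6
  n1 'b': a→2 b→14 c→9
  n2 'ba': c→3
  n3 'bac': b→4
  n4 'bacb': b→5
  n5 'bacbb': ·  ←P0
  n6 'c': b→16 c→7
  n7 'cc': b→8
  n8 'ccb': ·  ←P1
  n9 'bc': b→10
  n10 'bcb': b→11
  n11 'bcbb': b→12
  n12 'bcbbb': b→13
  n13 'bcbbbb': ·  ←P2
  n14 'bb': a→15
  n15 'bba': ·  ←P3
  n16 'cb': b→17
  n17 'cbb': ·  ←P4

BFS fail/out derivation:
  fail(1) 'b': from fail(0)=0 chase 'b': 0 ⇒ 0;  out=∅∪out(0)=∅
  fail(6) 'c': from fail(0)=0 chase 'c': 0 ⇒ 0;  out=∅∪out(0)=∅
  fail(2) 'ba': from fail(1)=0 chase 'a': 0 ⇒ 0;  out=∅∪out(0)=∅
  fail(7) 'cc': from fail(6)=0 chase 'c': 0 ⇒ 6;  out=∅∪out(6)=∅
  fail(9) 'bc': from fail(1)=0 chase 'c': 0 ⇒ 6;  out=∅∪out(6)=∅
  fail(14) 'bb': from fail(1)=0 chase 'b': 0 ⇒ 1;  out=∅∪out(1)=∅
  fail(16) 'cb': from fail(6)=0 chase 'b': 0 ⇒ 1;  out=∅∪out(1)=∅
  fail(3) 'bac': from fail(2)=0 chase 'c': 0 ⇒ 6;  out=∅∪out(6)=∅
  fail(8) 'ccb': from fail(7)=6 chase 'b': 6 ⇒ 16;  out={1}∪out(16)={1}
  fail(10) 'bcb': from fail(9)=6 chase 'b': 6 ⇒ 16;  out=∅∪out(16)=∅
  fail(15) 'bba': from fail(14)=1 chase 'a': 1 ⇒ 2;  out={3}∪out(2)={3}
  fail(17) 'cbb': from fail(16)=1 chase 'b': 1 ⇒ 14;  out={4}∪out(14)={4}
  fail(4) 'bacb': from fail(3)=6 chase 'b': 6 ⇒ 16;  out=∅∪out(16)=∅
  fail(11) 'bcbb': from fail(10)=16 chase 'b': 16 ⇒ 17;  out=∅∪out(17)={4}
  fail(5) 'bacbb': from fail(4)=16 chase 'b': 16 ⇒ 17;  out={0}∪out(17)={0,4}
  fail(12) 'bcbbb': from fail(11)=17 chase 'b': 17→14→1 ⇒ 14;  out=∅∪out(14)=∅
  fail(13) 'bcbbbb': from fail(12)=14 chase 'b': 14→1 ⇒ 14;  out={2}∪out(14)={2}

Text stream:
i=0 'b': node 0→1
i=1 'a': node 1→2
i=2 'c': node 2→3
i=3 'b': node 3→4
i=4 'b': node 4→5  emit P0@[0:4],P4@[2:4]
i=5 'b': node 5→14 ·f
i=6 'b': node 14→14 ·f
i=7 'a': node 14→15  emit P3@[5:7]
i=8 'c': node 15→3 ·f
i=9 'b': node 3→4
i=10 'b': node 4→5  emit P0@[6:10],P4@[8:10]
i=11 'c': node 5→9 ·f
i=12 'c': node 9→7 ·f
i=13 'c': node 7→7 ·f
i=14 'a': node 7→0 ·f
i=15 'c': node 0→6
i=16 'c': node 6→7
i=17 'b': node 7→8  emit P1@[15:17]
i=18 'b': node 8→17 ·f  emit P4@[16:18]
i=19 'c': node 17→9 ·f
i=20 'a': node 9→0 ·f

Result: [[4,0],[4,4],[7,3],[10,0],[10,4],[17,1],[18,4]]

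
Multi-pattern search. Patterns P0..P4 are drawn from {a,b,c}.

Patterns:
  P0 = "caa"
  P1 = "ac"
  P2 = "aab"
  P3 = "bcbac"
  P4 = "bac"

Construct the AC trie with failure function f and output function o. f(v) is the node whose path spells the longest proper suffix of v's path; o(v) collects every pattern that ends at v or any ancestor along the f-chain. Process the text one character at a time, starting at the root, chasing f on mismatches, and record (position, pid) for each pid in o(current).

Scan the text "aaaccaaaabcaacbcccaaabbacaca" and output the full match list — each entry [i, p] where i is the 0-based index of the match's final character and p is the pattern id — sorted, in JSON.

Build automaton:
Trie nodes:
  0='ε' goto a→4 b→8 c→1
  1='c' goto a→2
  2='ca' goto a→3
  3='caa' goto ·  ←P0
  4='a' goto a→6 c→5
  5='ac' goto ·  ←P1
  6='aa' goto b→7
  7='aab' goto ·  ←P2
  8='b' goto a→13 c→9
  9='bc' goto b→10
  10='bcb' goto a→11
  11='bcba' goto c→12
  12='bcbac' goto ·  ←P3
  13='ba' goto c→14
  14='bac' goto ·  ←P4

Failure links (BFS by depth):
  fail(1) 'c': from fail(0)=0 chase 'c': 0 ⇒ 0;  out=∅∪out(0)=∅
  fail(4) 'a': from fail(0)=0 chase 'a': 0 ⇒ 0;  out=∅∪out(0)=∅
  fail(8) 'b': from fail(0)=0 chase 'b': 0 ⇒ 0;  out=∅∪out(0)=∅
  fail(2) 'ca': from fail(1)=0 chase 'a': 0 ⇒ 4;  out=∅∪out(4)=∅
  fail(5) 'ac': from fail(4)=0 chase 'c': 0 ⇒ 1;  out={1}∪out(1)={1}
  fail(6) 'aa': from fail(4)=0 chase 'a': 0 ⇒ 4;  out=∅∪out(4)=∅
  fail(9) 'bc': from fail(8)=0 chase 'c': 0 ⇒ 1;  out=∅∪out(1)=∅
  fail(13) 'ba': from fail(8)=0 chase 'a': 0 ⇒ 4;  out=∅∪out(4)=∅
  fail(3) 'caa': from fail(2)=4 chase 'a': 4 ⇒ 6;  out={0}∪out(6)={0}
  fail(7) 'aab': from fail(6)=4 chase 'b': 4→0 ⇒ 8;  out={2}∪out(8)={2}
  fail(10) 'bcb': from fail(9)=1 chase 'b': 1→0 ⇒ 8;  out=∅∪out(8)=∅
  fail(14) 'bac': from fail(13)=4 chase 'c': 4 ⇒ 5;  out={4}∪out(5)={1,4}
  fail(11) 'bcba': from fail(10)=8 chase 'a': 8 ⇒ 13;  out=∅∪out(13)=∅
  fail(12) 'bcbac': from fail(11)=13 chase 'c': 13 ⇒ 14;  out={3}∪out(14)={1,3,4}

Scan:
pos 0 'a': at 4
pos 1 'a': at 6
pos 2 'a': at 6 ·f
pos 3 'c': at 5 ·f  emit P1@[2:3]
pos 4 'c': at 1 ·f
pos 5 'a': at 2
pos 6 'a': at 3  emit P0@[4:6]
pos 7 'a': at 6 ·f
pos 8 'a': at 6 ·f
pos 9 'b': at 7  emit P2@[7:9]
pos 10 'c': at 9 ·f
pos 11 'a': at 2 ·f
pos 12 'a': at 3  emit P0@[10:12]
pos 13 'c': at 5 ·f  emit P1@[12:13]
pos 14 'b': at 8 ·f
pos 15 'c': at 9
pos 16 'c': at 1 ·f
pos 17 'c': at 1 ·f
pos 18 'a': at 2
pos 19 'a': at 3  emit P0@[17:19]
pos 20 'a': at 6 ·f
pos 21 'b': at 7  emit P2@[19:21]
pos 22 'b': at 8 ·f
pos 23 'a': at 13
pos 24 'c': at 14  emit P1@[23:24],P4@[22:24]
pos 25 'a': at 2 ·f
pos 26 'c': at 5 ·f  emit P1@[25:26]
pos 27 'a': at 2 ·f

Matches: [[3,1],[6,0],[9,2],[12,0],[13,1],[19,0],[21,2],[24,1],[24,4],[26,1]]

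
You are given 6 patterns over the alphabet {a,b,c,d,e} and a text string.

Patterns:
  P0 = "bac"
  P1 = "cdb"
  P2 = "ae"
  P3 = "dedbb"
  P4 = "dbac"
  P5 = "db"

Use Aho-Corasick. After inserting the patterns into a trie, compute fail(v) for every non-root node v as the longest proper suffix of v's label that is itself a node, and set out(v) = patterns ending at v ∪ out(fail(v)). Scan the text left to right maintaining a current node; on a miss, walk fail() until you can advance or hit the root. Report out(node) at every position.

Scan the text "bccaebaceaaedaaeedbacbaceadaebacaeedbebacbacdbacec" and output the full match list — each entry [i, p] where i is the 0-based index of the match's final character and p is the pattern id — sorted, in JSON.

Construct AC machine:
Trie nodes:
  0='ε' goto a→7 b→1 c→4 d→9
  1='b' goto a→2
  2='ba' goto c→3
  3='bac' goto ·  [P0 ends]
  4='c' goto d→5
  5='cd' goto b→6
  6='cdb' goto ·  [P1 ends]
  7='a' goto e→8
  8='ae' goto ·  [P2 ends]
  9='d' goto b→14 e→10
  10='de' goto d→11
  11='ded' goto b→12
  12='dedb' goto b→13
  13='dedbb' goto ·  [P3 ends]
  14='db' goto a→15  [P5 ends]
  15='dba' goto c→16
  16='dbac' goto ·  [P4 ends]

BFS fail/out derivation:
  fail(1) 'b': from fail(0)=0 chase 'b': 0 ⇒ 0;  out=∅∪out(0)=∅
  fail(4) 'c': from fail(0)=0 chase 'c': 0 ⇒ 0;  out=∅∪out(0)=∅
  fail(7) 'a': from fail(0)=0 chase 'a': 0 ⇒ 0;  out=∅∪out(0)=∅
  fail(9) 'd': from fail(0)=0 chase 'd': 0 ⇒ 0;  out=∅∪out(0)=∅
  fail(2) 'ba': from fail(1)=0 chase 'a': 0 ⇒ 7;  out=∅∪out(7)=∅
  fail(5) 'cd': from fail(4)=0 chase 'd': 0 ⇒ 9;  out=∅∪out(9)=∅
  fail(8) 'ae': from fail(7)=0 chase 'e': 0 ⇒ 0;  out={2}∪out(0)={2}
  fail(10) 'de': from fail(9)=0 chase 'e': 0 ⇒ 0;  out=∅∪out(0)=∅
  fail(14) 'db': from fail(9)=0 chase 'b': 0 ⇒ 1;  out={5}∪out(1)={5}
  fail(3) 'bac': from fail(2)=7 chase 'c': 7→0 ⇒ 4;  out={0}∪out(4)={0}
  fail(6) 'cdb': from fail(5)=9 chase 'b': 9 ⇒ 14;  out={1}∪out(14)={1,5}
  fail(11) 'ded': from fail(10)=0 chase 'd': 0 ⇒ 9;  out=∅∪out(9)=∅
  fail(15) 'dba': from fail(14)=1 chase 'a': 1 ⇒ 2;  out=∅∪out(2)=∅
  fail(12) 'dedb': from fail(11)=9 chase 'b': 9 ⇒ 14;  out=∅∪out(14)={5}
  fail(16) 'dbac': from fail(15)=2 chase 'c': 2 ⇒ 3;  out={4}∪out(3)={0,4}
  fail(13) 'dedbb': from fail(12)=14 chase 'b': 14→1→0 ⇒ 1;  out={3}∪out(1)={3}

Text stream:
i=0 'b': node 0→1
i=1 'c': node 1→4 ·f
i=2 'c': node 4→4 ·f
i=3 'a': node 4→7 ·f
i=4 'e': node 7→8  emit P2@[3:4]
i=5 'b': node 8→1 ·f
i=6 'a': node 1→2
i=7 'c': node 2→3  emit P0@[5:7]
i=8 'e': node 3→0 ·f
i=9 'a': node 0→7
i=10 'a': node 7→7 ·f
i=11 'e': node 7→8  emit P2@[10:11]
i=12 'd': node 8→9 ·f
i=13 'a': node 9→7 ·f
i=14 'a': node 7→7 ·f
i=15 'e': node 7→8  emit P2@[14:15]
i=16 'e': node 8→0 ·f
i=17 'd': node 0→9
i=18 'b': node 9→14  emit P5@[17:18]
i=19 'a': node 14→15
i=20 'c': node 15→16  emit P0@[18:20],P4@[17:20]
i=21 'b': node 16→1 ·f
i=22 'a': node 1→2
i=23 'c': node 2→3  emit P0@[21:23]
i=24 'e': node 3→0 ·f
i=25 'a': node 0→7
i=26 'd': node 7→9 ·f
i=27 'a': node 9→7 ·f
i=28 'e': node 7→8  emit P2@[27:28]
i=29 'b': node 8→1 ·f
i=30 'a': node 1→2
i=31 'c': node 2→3  emit P0@[29:31]
i=32 'a': node 3→7 ·f
i=33 'e': node 7→8  emit P2@[32:33]
i=34 'e': node 8→0 ·f
i=35 'd': node 0→9
i=36 'b': node 9→14  emit P5@[35:36]
i=37 'e': node 14→0 ·f
i=38 'b': node 0→1
i=39 'a': node 1→2
i=40 'c': node 2→3  emit P0@[38:40]
i=41 'b': node 3→1 ·f
i=42 'a': node 1→2
i=43 'c': node 2→3  emit P0@[41:43]
i=44 'd': node 3→5 ·f
i=45 'b': node 5→6  emit P1@[43:45],P5@[44:45]
i=46 'a': node 6→15 ·f
i=47 'c': node 15→16  emit P0@[45:47],P4@[44:47]
i=48 'e': node 16→0 ·f
i=49 'c': node 0→4

Matches: [[4,2],[7,0],[11,2],[15,2],[18,5],[20,0],[20,4],[23,0],[28,2],[31,0],[33,2],[36,5],[40,0],[43,0],[45,1],[45,5],[47,0],[47,4]]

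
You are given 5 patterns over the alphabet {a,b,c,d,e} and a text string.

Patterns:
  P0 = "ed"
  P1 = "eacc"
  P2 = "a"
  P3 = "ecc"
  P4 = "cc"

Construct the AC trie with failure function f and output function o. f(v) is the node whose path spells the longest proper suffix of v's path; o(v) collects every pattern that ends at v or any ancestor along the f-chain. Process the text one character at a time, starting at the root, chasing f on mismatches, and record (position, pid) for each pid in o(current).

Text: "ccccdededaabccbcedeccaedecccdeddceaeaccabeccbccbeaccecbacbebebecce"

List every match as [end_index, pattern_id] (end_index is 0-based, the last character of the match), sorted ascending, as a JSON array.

Build:
Trie nodes:
  n0 'ε': a→6 c→9 e→1
  n1 'e': a→3 c→7 d→2
  n2 'ed': ·  [P0 ends]
  n3 'ea': c→4
  n4 'eac': c→5
  n5 'eacc': ·  [P1 ends]
  n6 'a': ·  [P2 ends]
  n7 'ec': c→8
  n8 'ecc': ·  [P3 ends]
  n9 'c': c→10
  n10 'cc': ·  [P4 ends]

BFS fail/out derivation:
  n1('e'): parent n0 fail=0; on 'e' 0 → fail=0;  out ∅∪∅=∅
  n6('a'): parent n0 fail=0; on 'a' 0 → fail=0;  out {2}∪∅={2}
  n9('c'): parent n0 fail=0; on 'c' 0 → fail=0;  out ∅∪∅=∅
  n2('ed'): parent n1 fail=0; on 'd' 0 → fail=0;  out {0}∪∅={0}
  n3('ea'): parent n1 fail=0; on 'a' 0 → fail=6;  out ∅∪{2}={2}
  n7('ec'): parent n1 fail=0; on 'c' 0 → fail=9;  out ∅∪∅=∅
  n10('cc'): parent n9 fail=0; on 'c' 0 → fail=9;  out {4}∪∅={4}
  n4('eac'): parent n3 fail=6; on 'c' 6→0 → fail=9;  out ∅∪∅=∅
  n8('ecc'): parent n7 fail=9; on 'c' 9 → fail=10;  out {3}∪{4}={3,4}
  n5('eacc'): parent n4 fail=9; on 'c' 9 → fail=10;  out {1}∪{4}={1,4}

Scan:
i=0 'c': node 0→9
i=1 'c': node 9→10  ** P4@[0:1]
i=2 'c': node 10→10 ·f  ** P4@[1:2]
i=3 'c': node 10→10 ·f  ** P4@[2:3]
i=4 'd': node 10→0 ·f
i=5 'e': node 0→1
i=6 'd': node 1→2  ** P0@[5:6]
i=7 'e': node 2→1 ·f
i=8 'd': node 1→2  ** P0@[7:8]
i=9 'a': node 2→6 ·f  ** P2@[9:9]
i=10 'a': node 6→6 ·f  ** P2@[10:10]
i=11 'b': node 6→0 ·f
i=12 'c': node 0→9
i=13 'c': node 9→10  ** P4@[12:13]
i=14 'b': node 10→0 ·f
i=15 'c': node 0→9
i=16 'e': node 9→1 ·f
i=17 'd': node 1→2  ** P0@[16:17]
i=18 'e': node 2→1 ·f
i=19 'c': node 1→7
i=20 'c': node 7→8  ** P3@[18:20],P4@[19:20]
i=21 'a': node 8→6 ·f  ** P2@[21:21]
i=22 'e': node 6→1 ·f
i=23 'd': node 1→2  ** P0@[22:23]
i=24 'e': node 2→1 ·f
i=25 'c': node 1→7
i=26 'c': node 7→8  ** P3@[24:26],P4@[25:26]
i=27 'c': node 8→10 ·f  ** P4@[26:27]
i=28 'd': node 10→0 ·f
i=29 'e': node 0→1
i=30 'd': node 1→2  ** P0@[29:30]
i=31 'd': node 2→0 ·f
i=32 'c': node 0→9
i=33 'e': node 9→1 ·f
i=34 'a': node 1→3  ** P2@[34:34]
i=35 'e': node 3→1 ·f
i=36 'a': node 1→3  ** P2@[36:36]
i=37 'c': node 3→4
i=38 'c': node 4→5  ** P1@[35:38],P4@[37:38]
i=39 'a': node 5→6 ·f  ** P2@[39:39]
i=40 'b': node 6→0 ·f
i=41 'e': node 0→1
i=42 'c': node 1→7
i=43 'c': node 7→8  ** P3@[41:43],P4@[42:43]
i=44 'b': node 8→0 ·f
i=45 'c': node 0→9
i=46 'c': node 9→10  ** P4@[45:46]
i=47 'b': node 10→0 ·f
i=48 'e': node 0→1
i=49 'a': node 1→3  ** P2@[49:49]
i=50 'c': node 3→4
i=51 'c': node 4→5  ** P1@[48:51],P4@[50:51]
i=52 'e': node 5→1 ·f
i=53 'c': node 1→7
i=54 'b': node 7→0 ·f
i=55 'a': node 0→6  ** P2@[55:55]
i=56 'c': node 6→9 ·f
i=57 'b': node 9→0 ·f
i=58 'e': node 0→1
i=59 'b': node 1→0 ·f
i=60 'e': node 0→1
i=61 'b': node 1→0 ·f
i=62 'e': node 0→1
i=63 'c': node 1→7
i=64 'c': node 7→8  ** P3@[62:64],P4@[63:64]
i=65 'e': node 8→1 ·f

Result: [[1,4],[2,4],[3,4],[6,0],[8,0],[9,2],[10,2],[13,4],[17,0],[20,3],[20,4],[21,2],[23,0],[26,3],[26,4],[27,4],[30,0],[34,2],[36,2],[38,1],[38,4],[39,2],[43,3],[43,4],[46,4],[49,2],[51,1],[51,4],[55,2],[64,3],[64,4]]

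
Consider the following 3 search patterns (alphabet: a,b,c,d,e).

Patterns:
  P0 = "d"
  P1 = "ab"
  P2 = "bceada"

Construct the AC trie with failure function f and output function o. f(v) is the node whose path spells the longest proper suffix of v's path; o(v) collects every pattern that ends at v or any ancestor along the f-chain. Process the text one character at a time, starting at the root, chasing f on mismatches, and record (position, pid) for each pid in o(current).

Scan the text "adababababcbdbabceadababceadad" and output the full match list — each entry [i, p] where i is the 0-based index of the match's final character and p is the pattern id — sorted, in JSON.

Build:
Trie (insert patterns):
  n0 'ε': a→2 b→4 d→1
  n1 'd': ·  [P0 ends]
  n2 'a': b→3
  n3 'ab': ·  [P1 ends]
  n4 'b': c→5
  n5 'bc': e→6
  n6 'bce': a→7
  n7 'bcea': d→8
  n8 'bcead': a→9
  n9 'bceada': ·  [P2 ends]

BFS fail/out derivation:
  n1('d'): parent n0 fail=0; on 'd' 0 → fail=0;  out {0}∪∅={0}
  n2('a'): parent n0 fail=0; on 'a' 0 → fail=0;  out ∅∪∅=∅
  n4('b'): parent n0 fail=0; on 'b' 0 → fail=0;  out ∅∪∅=∅
  n3('ab'): parent n2 fail=0; on 'b' 0 → fail=4;  out {1}∪∅={1}
  n5('bc'): parent n4 fail=0; on 'c' 0 → fail=0;  out ∅∪∅=∅
  n6('bce'): parent n5 fail=0; on 'e' 0 → fail=0;  out ∅∪∅=∅
  n7('bcea'): parent n6 fail=0; on 'a' 0 → fail=2;  out ∅∪∅=∅
  n8('bcead'): parent n7 fail=2; on 'd' 2→0 → fail=1;  out ∅∪{0}={0}
  n9('bceada'): parent n8 fail=1; on 'a' 1→0 → fail=2;  out {2}∪∅={2}

Text stream:
[0] read 'a'  n0⇒n2
[1] read 'd'  n2⇒n1 (via fail)  emit P0@[1:1]
[2] read 'a'  n1⇒n2 (via fail)
[3] read 'b'  n2⇒n3  emit P1@[2:3]
[4] read 'a'  n3⇒n2 (via fail)
[5] read 'b'  n2⇒n3  emit P1@[4:5]
[6] read 'a'  n3⇒n2 (via fail)
[7] read 'b'  n2⇒n3  emit P1@[6:7]
[8] read 'a'  n3⇒n2 (via fail)
[9] read 'b'  n2⇒n3  emit P1@[8:9]
[10] read 'c'  n3⇒n5 (via fail)
[11] read 'b'  n5⇒n4 (via fail)
[12] read 'd'  n4⇒n1 (via fail)  emit P0@[12:12]
[13] read 'b'  n1⇒n4 (via fail)
[14] read 'a'  n4⇒n2 (via fail)
[15] read 'b'  n2⇒n3  emit P1@[14:15]
[16] read 'c'  n3⇒n5 (via fail)
[17] read 'e'  n5⇒n6
[18] read 'a'  n6⇒n7
[19] read 'd'  n7⇒n8  emit P0@[19:19]
[20] read 'a'  n8⇒n9  emit P2@[15:20]
[21] read 'b'  n9⇒n3 (via fail)  emit P1@[20:21]
[22] read 'a'  n3⇒n2 (via fail)
[23] read 'b'  n2⇒n3  emit P1@[22:23]
[24] read 'c'  n3⇒n5 (via fail)
[25] read 'e'  n5⇒n6
[26] read 'a'  n6⇒n7
[27] read 'd'  n7⇒n8  emit P0@[27:27]
[28] read 'a'  n8⇒n9  emit P2@[23:28]
[29] read 'd'  n9⇒n1 (via fail)  emit P0@[29:29]

Result: [[1,0],[3,1],[5,1],[7,1],[9,1],[12,0],[15,1],[19,0],[20,2],[21,1],[23,1],[27,0],[28,2],[29,0]]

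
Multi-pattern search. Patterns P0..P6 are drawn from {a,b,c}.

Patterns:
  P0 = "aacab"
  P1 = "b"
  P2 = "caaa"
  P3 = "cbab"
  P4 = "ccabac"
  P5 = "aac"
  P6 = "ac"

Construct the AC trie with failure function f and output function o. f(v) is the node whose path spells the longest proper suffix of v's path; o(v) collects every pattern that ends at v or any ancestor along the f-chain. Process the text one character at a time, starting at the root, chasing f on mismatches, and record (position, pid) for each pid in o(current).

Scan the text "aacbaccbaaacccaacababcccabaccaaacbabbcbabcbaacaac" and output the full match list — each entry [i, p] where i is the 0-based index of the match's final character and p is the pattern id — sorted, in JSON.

Construct AC machine:
Trie (insert patterns):
  n0 'ε': a→1 b→6 c→7
  n1 'a': a→2 c→19
  n2 'aa': c→3
  n3 'aac': a→4  [P5 ends]
  n4 'aaca': b→5
  n5 'aacab': ·  [P0 ends]
  n6 'b': ·  [P1 ends]
  n7 'c': a→8 b→11 c→14
  n8 'ca': a→9
  n9 'caa': a→10
  n10 'caaa': ·  [P2 ends]
  n11 'cb': a→12
  n12 'cba': b→13
  n13 'cbab': ·  [P3 ends]
  n14 'cc': a→15
  n15 'cca': b→16
  n16 'ccab': a→17
  n17 'ccaba': c→18
  n18 'ccabac': ·  [P4 ends]
  n19 'ac': ·  [P6 ends]

Failure links (BFS by depth):
  n1('a'): parent n0 fail=0; on 'a' 0 → fail=0;  out ∅∪∅=∅
  n6('b'): parent n0 fail=0; on 'b' 0 → fail=0;  out {1}∪∅={1}
  n7('c'): parent n0 fail=0; on 'c' 0 → fail=0;  out ∅∪∅=∅
  n2('aa'): parent n1 fail=0; on 'a' 0 → fail=1;  out ∅∪∅=∅
  n8('ca'): parent n7 fail=0; on 'a' 0 → fail=1;  out ∅∪∅=∅
  n11('cb'): parent n7 fail=0; on 'b' 0 → fail=6;  out ∅∪{1}={1}
  n14('cc'): parent n7 fail=0; on 'c' 0 → fail=7;  out ∅∪∅=∅
  n19('ac'): parent n1 fail=0; on 'c' 0 → fail=7;  out {6}∪∅={6}
  n3('aac'): parent n2 fail=1; on 'c' 1 → fail=19;  out {5}∪{6}={5,6}
  n9('caa'): parent n8 fail=1; on 'a' 1 → fail=2;  out ∅∪∅=∅
  n12('cba'): parent n11 fail=6; on 'a' 6→0 → fail=1;  out ∅∪∅=∅
  n15('cca'): parent n14 fail=7; on 'a' 7 → fail=8;  out ∅∪∅=∅
  n4('aaca'): parent n3 fail=19; on 'a' 19→7 → fail=8;  out ∅∪∅=∅
  n10('caaa'): parent n9 fail=2; on 'a' 2→1 → fail=2;  out {2}∪∅={2}
  n13('cbab'): parent n12 fail=1; on 'b' 1→0 → fail=6;  out {3}∪{1}={1,3}
  n16('ccab'): parent n15 fail=8; on 'b' 8→1→0 → fail=6;  out ∅∪{1}={1}
  n5('aacab'): parent n4 fail=8; on 'b' 8→1→0 → fail=6;  out {0}∪{1}={0,1}
  n17('ccaba'): parent n16 fail=6; on 'a' 6→0 → fail=1;  out ∅∪∅=∅
  n18('ccabac'): parent n17 fail=1; on 'c' 1 → fail=19;  out {4}∪{6}={4,6}

Scan:
[0] read 'a'  n0⇒n1
[1] read 'a'  n1⇒n2
[2] read 'c'  n2⇒n3  → match P5@[0:2],P6@[1:2]
[3] read 'b'  n3⇒n11 (via fail)  → match P1@[3:3]
[4] read 'a'  n11⇒n12
[5] read 'c'  n12⇒n19 (via fail)  → match P6@[4:5]
[6] read 'c'  n19⇒n14 (via fail)
[7] read 'b'  n14⇒n11 (via fail)  → match P1@[7:7]
[8] read 'a'  n11⇒n12
[9] read 'a'  n12⇒n2 (via fail)
[10] read 'a'  n2⇒n2 (via fail)
[11] read 'c'  n2⇒n3  → match P5@[9:11],P6@[10:11]
[12] read 'c'  n3⇒n14 (via fail)
[13] read 'c'  n14⇒n14 (via fail)
[14] read 'a'  n14⇒n15
[15] read 'a'  n15⇒n9 (via fail)
[16] read 'c'  n9⇒n3 (via fail)  → match P5@[14:16],P6@[15:16]
[17] read 'a'  n3⇒n4
[18] read 'b'  n4⇒n5  → match P0@[14:18],P1@[18:18]
[19] read 'a'  n5⇒n1 (via fail)
[20] read 'b'  n1⇒n6 (via fail)  → match P1@[20:20]
[21] read 'c'  n6⇒n7 (via fail)
[22] read 'c'  n7⇒n14
[23] read 'c'  n14⇒n14 (via fail)
[24] read 'a'  n14⇒n15
[25] read 'b'  n15⇒n16  → match P1@[25:25]
[26] read 'a'  n16⇒n17
[27] read 'c'  n17⇒n18  → match P4@[22:27],P6@[26:27]
[28] read 'c'  n18⇒n14 (via fail)
[29] read 'a'  n14⇒n15
[30] read 'a'  n15⇒n9 (via fail)
[31] read 'a'  n9⇒n10  → match P2@[28:31]
[32] read 'c'  n10⇒n3 (via fail)  → match P5@[30:32],P6@[31:32]
[33] read 'b'  n3⇒n11 (via fail)  → match P1@[33:33]
[34] read 'a'  n11⇒n12
[35] read 'b'  n12⇒n13  → match P1@[35:35],P3@[32:35]
[36] read 'b'  n13⇒n6 (via fail)  → match P1@[36:36]
[37] read 'c'  n6⇒n7 (via fail)
[38] read 'b'  n7⇒n11  → match P1@[38:38]
[39] read 'a'  n11⇒n12
[40] read 'b'  n12⇒n13  → match P1@[40:40],P3@[37:40]
[41] read 'c'  n13⇒n7 (via fail)
[42] read 'b'  n7⇒n11  → match P1@[42:42]
[43] read 'a'  n11⇒n12
[44] read 'a'  n12⇒n2 (via fail)
[45] read 'c'  n2⇒n3  → match P5@[43:45],P6@[44:45]
[46] read 'a'  n3⇒n4
[47] read 'a'  n4⇒n9 (via fail)
[48] read 'c'  n9⇒n3 (via fail)  → match P5@[46:48],P6@[47:48]

Matches: [[2,5],[2,6],[3,1],[5,6],[7,1],[11,5],[11,6],[16,5],[16,6],[18,0],[18,1],[20,1],[25,1],[27,4],[27,6],[31,2],[32,5],[32,6],[33,1],[35,1],[35,3],[36,1],[38,1],[40,1],[40,3],[42,1],[45,5],[45,6],[48,5],[48,6]]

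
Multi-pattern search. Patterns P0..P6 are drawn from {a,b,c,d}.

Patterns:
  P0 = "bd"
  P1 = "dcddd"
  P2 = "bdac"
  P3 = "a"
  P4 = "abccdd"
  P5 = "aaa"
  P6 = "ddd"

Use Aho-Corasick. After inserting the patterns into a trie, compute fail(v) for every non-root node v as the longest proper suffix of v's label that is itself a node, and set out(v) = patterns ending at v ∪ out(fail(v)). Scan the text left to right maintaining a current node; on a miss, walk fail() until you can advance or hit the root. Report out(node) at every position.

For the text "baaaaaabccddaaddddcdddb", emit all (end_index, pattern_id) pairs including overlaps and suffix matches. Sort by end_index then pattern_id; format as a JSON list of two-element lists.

Build:
Trie nodes:
  0='ε' goto a→10 b→1 d→3
  1='b' goto d→2
  2='bd' goto a→8  [P0 ends]
  3='d' goto c→4 d→18
  4='dc' goto d→5
  5='dcd' goto d→6
  6='dcdd' goto d→7
  7='dcddd' goto ·  [P1 ends]
  8='bda' goto c→9
  9='bdac' goto ·  [P2 ends]
  10='a' goto a→16 b→11  [P3 ends]
  11='ab' goto c→12
  12='abc' goto c→13
  13='abcc' goto d→14
  14='abccd' goto d→15
  15='abccdd' goto ·  [P4 ends]
  16='aa' goto a→17
  17='aaa' goto ·  [P5 ends]
  18='dd' goto d→19
  19='ddd' goto ·  [P6 ends]

BFS fail/out derivation:
  fail(1) 'b': from fail(0)=0 chase 'b': 0 ⇒ 0;  out=∅∪out(0)=∅
  fail(3) 'd': from fail(0)=0 chase 'd': 0 ⇒ 0;  out=∅∪out(0)=∅
  fail(10) 'a': from fail(0)=0 chase 'a': 0 ⇒ 0;  out={3}∪out(0)={3}
  fail(2) 'bd': from fail(1)=0 chase 'd': 0 ⇒ 3;  out={0}∪out(3)={0}
  fail(4) 'dc': from fail(3)=0 chase 'c': 0 ⇒ 0;  out=∅∪out(0)=∅
  fail(11) 'ab': from fail(10)=0 chase 'b': 0 ⇒ 1;  out=∅∪out(1)=∅
  fail(16) 'aa': from fail(10)=0 chase 'a': 0 ⇒ 10;  out=∅∪out(10)={3}
  fail(18) 'dd': from fail(3)=0 chase 'd': 0 ⇒ 3;  out=∅∪out(3)=∅
  fail(5) 'dcd': from fail(4)=0 chase 'd': 0 ⇒ 3;  out=∅∪out(3)=∅
  fail(8) 'bda': from fail(2)=3 chase 'a': 3→0 ⇒ 10;  out=∅∪out(10)={3}
  fail(12) 'abc': from fail(11)=1 chase 'c': 1→0 ⇒ 0;  out=∅∪out(0)=∅
  fail(17) 'aaa': from fail(16)=10 chase 'a': 10 ⇒ 16;  out={5}∪out(16)={3,5}
  fail(19) 'ddd': from fail(18)=3 chase 'd': 3 ⇒ 18;  out={6}∪out(18)={6}
  fail(6) 'dcdd': from fail(5)=3 chase 'd': 3 ⇒ 18;  out=∅∪out(18)=∅
  fail(9) 'bdac': from fail(8)=10 chase 'c': 10→0 ⇒ 0;  out={2}∪out(0)={2}
  fail(13) 'abcc': from fail(12)=0 chase 'c': 0 ⇒ 0;  out=∅∪out(0)=∅
  fail(7) 'dcddd': from fail(6)=18 chase 'd': 18 ⇒ 19;  out={1}∪out(19)={1,6}
  fail(14) 'abccd': from fail(13)=0 chase 'd': 0 ⇒ 3;  out=∅∪out(3)=∅
  fail(15) 'abccdd': from fail(14)=3 chase 'd': 3 ⇒ 18;  out={4}∪out(18)={4}

Text stream:
pos 0 'b': at 1
pos 1 'a': at 10 (fail-walked)  → match P3@[1:1]
pos 2 'a': at 16  → match P3@[2:2]
pos 3 'a': at 17  → match P3@[3:3],P5@[1:3]
pos 4 'a': at 17 (fail-walked)  → match P3@[4:4],P5@[2:4]
pos 5 'a': at 17 (fail-walked)  → match P3@[5:5],P5@[3:5]
pos 6 'a': at 17 (fail-walked)  → match P3@[6:6],P5@[4:6]
pos 7 'b': at 11 (fail-walked)
pos 8 'c': at 12
pos 9 'c': at 13
pos 10 'd': at 14
pos 11 'd': at 15  → match P4@[6:11]
pos 12 'a': at 10 (fail-walked)  → match P3@[12:12]
pos 13 'a': at 16  → match P3@[13:13]
pos 14 'd': at 3 (fail-walked)
pos 15 'd': at 18
pos 16 'd': at 19  → match P6@[14:16]
pos 17 'd': at 19 (fail-walked)  → match P6@[15:17]
pos 18 'c': at 4 (fail-walked)
pos 19 'd': at 5
pos 20 'd': at 6
pos 21 'd': at 7  → match P1@[17:21],P6@[19:21]
pos 22 'b': at 1 (fail-walked)

Matches: [[1,3],[2,3],[3,3],[3,5],[4,3],[4,5],[5,3],[5,5],[6,3],[6,5],[11,4],[12,3],[13,3],[16,6],[17,6],[21,1],[21,6]]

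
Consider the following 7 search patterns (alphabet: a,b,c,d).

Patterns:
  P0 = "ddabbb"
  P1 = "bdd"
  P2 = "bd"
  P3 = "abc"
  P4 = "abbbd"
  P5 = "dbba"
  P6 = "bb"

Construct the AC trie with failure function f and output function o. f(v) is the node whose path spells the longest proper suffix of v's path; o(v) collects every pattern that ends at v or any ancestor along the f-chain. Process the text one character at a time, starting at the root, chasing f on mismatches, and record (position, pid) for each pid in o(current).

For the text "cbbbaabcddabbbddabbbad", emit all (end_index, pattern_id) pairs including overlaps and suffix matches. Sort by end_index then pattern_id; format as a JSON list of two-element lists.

Build automaton:
Trie (insert patterns):
  0='ε' goto a→10 b→7 d→1
  1='d' goto b→16 d→2
  2='dd' goto a→3
  3='dda' goto b→4
  4='ddab' goto b→5
  5='ddabb' goto b→6
  6='ddabbb' goto ·  ←P0
  7='b' goto b→19 d→8
  8='bd' goto d→9  ←P2
  9='bdd' goto ·  ←P1
  10='a' goto b→11
  11='ab' goto b→13 c→12
  12='abc' goto ·  ←P3
  13='abb' goto b→14
  14='abbb' goto d→15
  15='abbbd' goto ·  ←P4
  16='db' goto b→17
  17='dbb' goto a→18
  18='dbba' goto ·  ←P5
  19='bb' goto ·  ←P6

BFS fail/out derivation:
  n1('d'): parent n0 fail=0; on 'd' 0 → fail=0;  out ∅∪∅=∅
  n7('b'): parent n0 fail=0; on 'b' 0 → fail=0;  out ∅∪∅=∅
  n10('a'): parent n0 fail=0; on 'a' 0 → fail=0;  out ∅∪∅=∅
  n2('dd'): parent n1 fail=0; on 'd' 0 → fail=1;  out ∅∪∅=∅
  n8('bd'): parent n7 fail=0; on 'd' 0 → fail=1;  out {2}∪∅={2}
  n11('ab'): parent n10 fail=0; on 'b' 0 → fail=7;  out ∅∪∅=∅
  n16('db'): parent n1 fail=0; on 'b' 0 → fail=7;  out ∅∪∅=∅
  n19('bb'): parent n7 fail=0; on 'b' 0 → fail=7;  out {6}∪∅={6}
  n3('dda'): parent n2 fail=1; on 'a' 1→0 → fail=10;  out ∅∪∅=∅
  n9('bdd'): parent n8 fail=1; on 'd' 1 → fail=2;  out {1}∪∅={1}
  n12('abc'): parent n11 fail=7; on 'c' 7→0 → fail=0;  out {3}∪∅={3}
  n13('abb'): parent n11 fail=7; on 'b' 7 → fail=19;  out ∅∪{6}={6}
  n17('dbb'): parent n16 fail=7; on 'b' 7 → fail=19;  out ∅∪{6}={6}
  n4('ddab'): parent n3 fail=10; on 'b' 10 → fail=11;  out ∅∪∅=∅
  n14('abbb'): parent n13 fail=19; on 'b' 19→7 → fail=19;  out ∅∪{6}={6}
  n18('dbba'): parent n17 fail=19; on 'a' 19→7→0 → fail=10;  out {5}∪∅={5}
  n5('ddabb'): parent n4 fail=11; on 'b' 11 → fail=13;  out ∅∪{6}={6}
  n15('abbbd'): parent n14 fail=19; on 'd' 19→7 → fail=8;  out {4}∪{2}={2,4}
  n6('ddabbb'): parent n5 fail=13; on 'b' 13 → fail=14;  out {0}∪{6}={0,6}

Text stream:
[0] read 'c'  n0⇒n0
[1] read 'b'  n0⇒n7
[2] read 'b'  n7⇒n19  emit P6@[1:2]
[3] read 'b'  n19⇒n19 (fail-walked)  emit P6@[2:3]
[4] read 'a'  n19⇒n10 (fail-walked)
[5] read 'a'  n10⇒n10 (fail-walked)
[6] read 'b'  n10⇒n11
[7] read 'c'  n11⇒n12  emit P3@[5:7]
[8] read 'd'  n12⇒n1 (fail-walked)
[9] read 'd'  n1⇒n2
[10] read 'a'  n2⇒n3
[11] read 'b'  n3⇒n4
[12] read 'b'  n4⇒n5  emit P6@[11:12]
[13] read 'b'  n5⇒n6  emit P0@[8:13],P6@[12:13]
[14] read 'd'  n6⇒n15 (fail-walked)  emit P2@[13:14],P4@[10:14]
[15] read 'd'  n15⇒n9 (fail-walked)  emit P1@[13:15]
[16] read 'a'  n9⇒n3 (fail-walked)
[17] read 'b'  n3⇒n4
[18] read 'b'  n4⇒n5  emit P6@[17:18]
[19] read 'b'  n5⇒n6  emit P0@[14:19],P6@[18:19]
[20] read 'a'  n6⇒n10 (fail-walked)
[21] read 'd'  n10⇒n1 (fail-walked)

All matches (sorted): [[2,6],[3,6],[7,3],[12,6],[13,0],[13,6],[14,2],[14,4],[15,1],[18,6],[19,0],[19,6]]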